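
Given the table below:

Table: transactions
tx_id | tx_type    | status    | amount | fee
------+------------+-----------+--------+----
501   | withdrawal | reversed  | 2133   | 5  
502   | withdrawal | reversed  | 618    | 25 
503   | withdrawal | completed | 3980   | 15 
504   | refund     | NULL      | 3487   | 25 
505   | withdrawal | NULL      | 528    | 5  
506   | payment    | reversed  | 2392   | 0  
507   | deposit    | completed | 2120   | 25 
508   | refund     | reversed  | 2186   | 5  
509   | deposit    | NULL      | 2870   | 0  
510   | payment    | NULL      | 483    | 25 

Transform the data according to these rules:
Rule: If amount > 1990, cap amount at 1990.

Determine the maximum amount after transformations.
1990

Step 1: Original maximum amount = 3980
Step 2: Apply cap at 1990
Step 3: 7 records had amount > 1990 and were capped
Step 4: Maximum after transformation = 1990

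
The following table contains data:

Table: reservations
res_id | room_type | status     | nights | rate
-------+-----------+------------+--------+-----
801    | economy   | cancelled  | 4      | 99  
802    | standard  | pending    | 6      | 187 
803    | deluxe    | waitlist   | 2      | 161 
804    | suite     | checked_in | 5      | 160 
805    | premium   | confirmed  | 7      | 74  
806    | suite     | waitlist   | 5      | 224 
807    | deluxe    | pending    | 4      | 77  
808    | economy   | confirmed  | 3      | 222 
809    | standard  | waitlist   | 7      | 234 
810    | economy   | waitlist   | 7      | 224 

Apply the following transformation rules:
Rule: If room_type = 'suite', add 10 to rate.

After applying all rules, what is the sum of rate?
1682

Step 1: Count records where room_type = 'suite': 2
Step 2: Total bonus added: 2 × 10 = 20
Step 3: Original sum of rate: 1662
Step 4: Final sum = 1662 + 20 = 1682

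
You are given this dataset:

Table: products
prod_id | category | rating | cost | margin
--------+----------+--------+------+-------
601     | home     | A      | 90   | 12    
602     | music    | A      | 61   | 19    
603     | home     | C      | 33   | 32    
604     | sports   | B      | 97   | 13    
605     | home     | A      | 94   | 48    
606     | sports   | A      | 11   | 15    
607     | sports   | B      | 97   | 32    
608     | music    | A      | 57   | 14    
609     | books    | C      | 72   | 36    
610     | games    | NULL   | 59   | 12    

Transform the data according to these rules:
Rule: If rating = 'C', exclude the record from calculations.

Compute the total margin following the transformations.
165

Step 1: Identify records where rating = 'C'
Step 2: The excluded records sum to 68
Step 3: Original total margin = 233
Step 4: Remaining total = 233 - 68 = 165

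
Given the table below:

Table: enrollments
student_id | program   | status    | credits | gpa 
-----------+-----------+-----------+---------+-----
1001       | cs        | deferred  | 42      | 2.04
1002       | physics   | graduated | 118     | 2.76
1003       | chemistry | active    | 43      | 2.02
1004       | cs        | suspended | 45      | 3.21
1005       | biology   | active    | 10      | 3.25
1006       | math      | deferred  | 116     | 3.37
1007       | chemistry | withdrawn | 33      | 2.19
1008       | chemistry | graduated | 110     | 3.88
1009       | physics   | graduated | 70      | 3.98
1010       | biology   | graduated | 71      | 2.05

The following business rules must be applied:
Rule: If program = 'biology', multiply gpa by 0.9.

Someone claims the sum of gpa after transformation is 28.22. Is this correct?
Yes, the result is correct.

Step 1: Calculate the correct sum after transformation
Step 2: Apply multiplier 0.9 to records where program = 'biology'
Step 3: Correct result = 28.22
Step 4: Claimed result = 28.22
Step 5: 28.22 = 28.22 ✓
Conclusion: The claimed result is correct.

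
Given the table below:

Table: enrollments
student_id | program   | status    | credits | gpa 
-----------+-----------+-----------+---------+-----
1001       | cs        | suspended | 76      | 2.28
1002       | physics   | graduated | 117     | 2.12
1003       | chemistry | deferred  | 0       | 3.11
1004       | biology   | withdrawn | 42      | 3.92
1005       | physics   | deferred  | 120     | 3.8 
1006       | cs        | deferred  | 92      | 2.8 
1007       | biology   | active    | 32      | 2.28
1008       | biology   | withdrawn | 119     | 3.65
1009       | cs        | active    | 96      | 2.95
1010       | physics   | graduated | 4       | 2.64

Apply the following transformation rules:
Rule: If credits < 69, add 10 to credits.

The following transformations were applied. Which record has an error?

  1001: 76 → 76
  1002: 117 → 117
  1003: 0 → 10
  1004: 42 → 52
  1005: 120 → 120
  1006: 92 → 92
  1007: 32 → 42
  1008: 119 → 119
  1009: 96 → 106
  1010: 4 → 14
Record 1009 has an error. The correct transformed value should be 96, not 106.

Step 1: Check each record against the rule
Step 2: Record 1009 has credits = 96
Step 3: Since 96 >= 69, the bonus should not have been applied
Step 4: Correct value = 96, but claimed value = 106
Conclusion: Record 1009 has the error.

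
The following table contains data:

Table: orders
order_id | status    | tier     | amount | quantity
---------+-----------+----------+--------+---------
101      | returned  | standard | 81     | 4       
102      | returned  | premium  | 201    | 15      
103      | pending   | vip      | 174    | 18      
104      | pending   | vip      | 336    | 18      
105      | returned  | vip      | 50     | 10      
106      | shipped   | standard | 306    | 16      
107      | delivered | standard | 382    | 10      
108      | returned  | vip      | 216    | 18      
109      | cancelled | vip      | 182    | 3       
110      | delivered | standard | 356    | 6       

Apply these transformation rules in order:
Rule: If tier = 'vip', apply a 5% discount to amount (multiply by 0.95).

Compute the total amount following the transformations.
2236.1

Step 1: Records with tier = 'vip' have total amount = 958
Step 2: Apply multiplier: 958 × 0.95 = 910.1
Step 3: Other records total: 1326
Step 4: Final sum = 910.1 + 1326 = 2236.1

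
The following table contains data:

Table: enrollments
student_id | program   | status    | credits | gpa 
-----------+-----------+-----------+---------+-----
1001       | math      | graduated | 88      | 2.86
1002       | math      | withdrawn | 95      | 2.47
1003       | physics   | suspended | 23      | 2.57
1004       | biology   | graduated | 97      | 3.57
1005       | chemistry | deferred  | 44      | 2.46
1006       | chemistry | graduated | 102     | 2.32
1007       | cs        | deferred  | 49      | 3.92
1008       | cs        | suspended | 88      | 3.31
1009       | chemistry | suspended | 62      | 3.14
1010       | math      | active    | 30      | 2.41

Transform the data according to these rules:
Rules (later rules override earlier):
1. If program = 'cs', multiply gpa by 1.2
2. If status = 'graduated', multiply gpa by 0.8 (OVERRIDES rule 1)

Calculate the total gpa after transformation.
28.73

Step 1: Rule 2 takes priority for records with status = 'graduated'
  - 3 records: 8.75 × 0.8 = 7.0
Step 2: Rule 1 applies to remaining records with program = 'cs'
  - 2 records: 7.23 × 1.2 = 8.68
Step 3: Other records unchanged: 13.05
Step 4: Final sum = 7.0 + 8.68 + 13.05 = 28.73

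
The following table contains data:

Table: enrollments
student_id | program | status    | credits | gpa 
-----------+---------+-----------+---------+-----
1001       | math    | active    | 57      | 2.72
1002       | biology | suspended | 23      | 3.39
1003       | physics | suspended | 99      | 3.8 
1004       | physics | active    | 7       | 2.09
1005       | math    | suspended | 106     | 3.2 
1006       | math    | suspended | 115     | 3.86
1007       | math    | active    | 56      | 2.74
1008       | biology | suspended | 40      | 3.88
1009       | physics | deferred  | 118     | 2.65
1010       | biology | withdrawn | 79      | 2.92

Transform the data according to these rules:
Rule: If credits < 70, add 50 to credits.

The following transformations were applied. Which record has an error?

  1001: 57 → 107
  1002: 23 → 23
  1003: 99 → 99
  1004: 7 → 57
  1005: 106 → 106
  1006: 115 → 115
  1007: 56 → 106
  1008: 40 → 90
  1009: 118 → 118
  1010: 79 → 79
Record 1002 has an error. The correct transformed value should be 73, not 23.

Step 1: Check each record against the rule
Step 2: Record 1002 has credits = 23
Step 3: Since 23 < 70, the bonus should have been applied
Step 4: Correct value = 73, but claimed value = 23
Conclusion: Record 1002 has the error.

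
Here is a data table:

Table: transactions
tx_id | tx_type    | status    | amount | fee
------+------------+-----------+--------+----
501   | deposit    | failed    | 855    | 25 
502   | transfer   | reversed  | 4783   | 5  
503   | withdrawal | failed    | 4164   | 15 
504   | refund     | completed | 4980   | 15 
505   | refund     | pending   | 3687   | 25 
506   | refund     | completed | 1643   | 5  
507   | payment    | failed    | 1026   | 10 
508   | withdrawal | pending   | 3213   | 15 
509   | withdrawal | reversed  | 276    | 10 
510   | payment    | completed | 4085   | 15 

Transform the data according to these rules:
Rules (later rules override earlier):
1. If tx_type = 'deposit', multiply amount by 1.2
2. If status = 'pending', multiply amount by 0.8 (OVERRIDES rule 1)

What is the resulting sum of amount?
27503.0

Step 1: Rule 2 takes priority for records with status = 'pending'
  - 2 records: 6900 × 0.8 = 5520.0
Step 2: Rule 1 applies to remaining records with tx_type = 'deposit'
  - 1 records: 855 × 1.2 = 1026.0
Step 3: Other records unchanged: 20957
Step 4: Final sum = 5520.0 + 1026.0 + 20957 = 27503.0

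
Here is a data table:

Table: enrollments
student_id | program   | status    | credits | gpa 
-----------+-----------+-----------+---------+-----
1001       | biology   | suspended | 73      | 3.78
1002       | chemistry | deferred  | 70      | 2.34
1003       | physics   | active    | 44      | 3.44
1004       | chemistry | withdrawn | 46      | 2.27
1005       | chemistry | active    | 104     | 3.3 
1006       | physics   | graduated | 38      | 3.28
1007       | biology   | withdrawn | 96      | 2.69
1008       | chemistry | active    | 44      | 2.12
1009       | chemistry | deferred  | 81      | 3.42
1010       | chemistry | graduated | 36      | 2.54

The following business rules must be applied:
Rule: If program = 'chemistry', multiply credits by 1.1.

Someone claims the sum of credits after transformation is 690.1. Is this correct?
No, the correct result is 670.1.

Step 1: Calculate the correct sum after transformation
Step 2: Apply multiplier 1.1 to records where program = 'chemistry'
Step 3: Correct result = 670.1
Step 4: Claimed result = 690.1
Step 5: 670.1 ≠ 690.1
Conclusion: The claimed result is incorrect. The correct answer is 670.1.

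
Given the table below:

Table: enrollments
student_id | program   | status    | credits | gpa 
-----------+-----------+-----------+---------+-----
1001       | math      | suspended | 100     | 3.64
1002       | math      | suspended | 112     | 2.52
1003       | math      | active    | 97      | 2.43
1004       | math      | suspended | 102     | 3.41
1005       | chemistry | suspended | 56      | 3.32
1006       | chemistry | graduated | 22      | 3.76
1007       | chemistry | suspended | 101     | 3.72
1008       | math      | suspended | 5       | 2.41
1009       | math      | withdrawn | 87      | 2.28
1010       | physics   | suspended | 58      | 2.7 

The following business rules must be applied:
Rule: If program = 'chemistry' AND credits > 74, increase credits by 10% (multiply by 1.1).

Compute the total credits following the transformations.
750.1

Step 1: Find records where program = 'chemistry' AND credits > 74
Step 2: 1 records match, summing to 101
Step 3: After multiplier: 101 × 1.1 = 111.1
Step 4: Unaffected records sum: 639
Step 5: Final sum = 111.1 + 639 = 750.1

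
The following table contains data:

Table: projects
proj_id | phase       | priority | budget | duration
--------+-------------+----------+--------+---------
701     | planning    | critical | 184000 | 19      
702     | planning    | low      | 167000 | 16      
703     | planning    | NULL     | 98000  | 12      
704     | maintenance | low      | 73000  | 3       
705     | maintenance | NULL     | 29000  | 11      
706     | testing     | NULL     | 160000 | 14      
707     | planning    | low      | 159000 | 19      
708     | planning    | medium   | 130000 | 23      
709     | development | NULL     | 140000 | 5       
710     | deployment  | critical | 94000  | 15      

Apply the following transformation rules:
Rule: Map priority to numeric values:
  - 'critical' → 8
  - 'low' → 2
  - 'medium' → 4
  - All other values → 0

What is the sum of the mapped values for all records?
26

Step 1: Apply mapping to each record
Step 2: Count by status:
  'critical': 2 records × 8 = 16
  'low': 3 records × 2 = 6
  'medium': 1 records × 4 = 4
Step 3: Sum all mapped values = 26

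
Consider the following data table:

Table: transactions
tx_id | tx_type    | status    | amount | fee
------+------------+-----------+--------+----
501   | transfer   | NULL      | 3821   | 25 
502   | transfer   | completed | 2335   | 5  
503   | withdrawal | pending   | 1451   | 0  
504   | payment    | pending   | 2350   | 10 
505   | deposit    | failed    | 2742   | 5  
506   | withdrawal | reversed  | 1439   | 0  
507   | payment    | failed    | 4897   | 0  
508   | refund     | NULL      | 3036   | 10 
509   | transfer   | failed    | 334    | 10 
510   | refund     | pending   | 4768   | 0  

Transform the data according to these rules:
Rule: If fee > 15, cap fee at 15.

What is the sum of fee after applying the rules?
55

Step 1: 1 records have fee > 15
Step 2: These records originally summed to 25
Step 3: After capping: 1 × 15 = 15
Step 4: Unaffected records sum: 40
Step 5: Final sum = 15 + 40 = 55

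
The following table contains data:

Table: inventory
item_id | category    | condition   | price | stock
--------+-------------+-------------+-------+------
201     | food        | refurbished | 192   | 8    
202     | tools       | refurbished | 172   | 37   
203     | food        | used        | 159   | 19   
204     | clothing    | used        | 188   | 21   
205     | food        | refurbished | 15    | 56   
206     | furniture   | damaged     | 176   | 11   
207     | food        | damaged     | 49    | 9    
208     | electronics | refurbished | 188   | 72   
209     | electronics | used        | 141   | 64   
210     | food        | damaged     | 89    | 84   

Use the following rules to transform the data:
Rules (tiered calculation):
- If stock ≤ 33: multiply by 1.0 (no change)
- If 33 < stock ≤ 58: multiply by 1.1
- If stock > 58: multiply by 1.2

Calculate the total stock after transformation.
434.3

Step 1: Tier 1 (stock ≤ 33): 5 records, sum = 68 × 1.0 = 68.0
Step 2: Tier 2 (33 < stock ≤ 58): 2 records, sum = 93 × 1.1 = 102.3
Step 3: Tier 3 (stock > 58): 3 records, sum = 220 × 1.2 = 264.0
Step 4: Final sum = 68.0 + 102.3 + 264.0 = 434.3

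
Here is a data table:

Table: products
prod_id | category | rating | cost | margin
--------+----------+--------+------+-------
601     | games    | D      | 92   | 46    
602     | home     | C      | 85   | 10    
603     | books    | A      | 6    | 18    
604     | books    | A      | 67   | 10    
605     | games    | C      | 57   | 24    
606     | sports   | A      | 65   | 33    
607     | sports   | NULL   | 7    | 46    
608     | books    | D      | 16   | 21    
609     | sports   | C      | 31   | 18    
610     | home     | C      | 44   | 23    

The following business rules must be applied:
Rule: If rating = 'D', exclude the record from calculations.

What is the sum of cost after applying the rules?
362

Step 1: Identify records where rating = 'D'
Step 2: The excluded records sum to 108
Step 3: Original total cost = 470
Step 4: Remaining total = 470 - 108 = 362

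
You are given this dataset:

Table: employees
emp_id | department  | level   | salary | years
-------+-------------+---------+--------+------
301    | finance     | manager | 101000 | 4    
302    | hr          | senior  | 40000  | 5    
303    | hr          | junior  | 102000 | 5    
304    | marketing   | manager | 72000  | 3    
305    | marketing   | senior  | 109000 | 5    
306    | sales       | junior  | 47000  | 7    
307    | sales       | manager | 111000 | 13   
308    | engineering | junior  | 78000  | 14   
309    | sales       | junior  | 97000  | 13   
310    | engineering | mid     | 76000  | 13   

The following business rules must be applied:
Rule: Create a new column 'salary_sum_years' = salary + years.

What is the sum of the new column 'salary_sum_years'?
833082

Step 1: For each record, compute salary + years
Example calculations:
  101000 + 4 = 101004
  40000 + 5 = 40005
  102000 + 5 = 102005
  ...
Step 2: Sum all derived values
Step 3: Total = 833082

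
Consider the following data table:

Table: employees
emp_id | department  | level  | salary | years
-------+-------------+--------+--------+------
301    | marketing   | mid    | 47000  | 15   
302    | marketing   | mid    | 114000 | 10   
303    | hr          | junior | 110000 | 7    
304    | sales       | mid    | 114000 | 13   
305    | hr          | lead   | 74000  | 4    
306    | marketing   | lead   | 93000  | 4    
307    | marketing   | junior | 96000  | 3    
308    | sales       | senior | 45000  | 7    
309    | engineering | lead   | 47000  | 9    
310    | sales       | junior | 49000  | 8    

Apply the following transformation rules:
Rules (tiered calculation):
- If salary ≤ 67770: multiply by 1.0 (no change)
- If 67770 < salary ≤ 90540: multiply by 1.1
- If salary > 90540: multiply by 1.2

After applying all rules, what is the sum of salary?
901800.0

Step 1: Tier 1 (salary ≤ 67770): 4 records, sum = 188000 × 1.0 = 188000.0
Step 2: Tier 2 (67770 < salary ≤ 90540): 1 records, sum = 74000 × 1.1 = 81400.0
Step 3: Tier 3 (salary > 90540): 5 records, sum = 527000 × 1.2 = 632400.0
Step 4: Final sum = 188000.0 + 81400.0 + 632400.0 = 901800.0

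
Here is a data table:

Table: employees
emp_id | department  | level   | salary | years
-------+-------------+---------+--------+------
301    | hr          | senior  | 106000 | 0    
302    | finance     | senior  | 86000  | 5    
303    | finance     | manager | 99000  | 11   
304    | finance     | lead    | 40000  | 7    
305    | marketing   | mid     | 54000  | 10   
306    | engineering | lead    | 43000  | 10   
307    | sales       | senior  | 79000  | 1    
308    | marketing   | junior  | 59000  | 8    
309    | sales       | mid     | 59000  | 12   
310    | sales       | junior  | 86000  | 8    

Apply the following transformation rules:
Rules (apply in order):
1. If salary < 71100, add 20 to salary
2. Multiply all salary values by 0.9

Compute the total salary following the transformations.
639990.0

Step 1: Apply Rule 1 - Add 20 to records with salary < 71100
  - 5 records affected: 255000 + (5 × 20) = 255100
  - Unaffected records: 456000
  - Sum after Rule 1: 711100
Step 2: Apply Rule 2 - Multiply all by 0.9
  - 711100 × 0.9 = 639990.0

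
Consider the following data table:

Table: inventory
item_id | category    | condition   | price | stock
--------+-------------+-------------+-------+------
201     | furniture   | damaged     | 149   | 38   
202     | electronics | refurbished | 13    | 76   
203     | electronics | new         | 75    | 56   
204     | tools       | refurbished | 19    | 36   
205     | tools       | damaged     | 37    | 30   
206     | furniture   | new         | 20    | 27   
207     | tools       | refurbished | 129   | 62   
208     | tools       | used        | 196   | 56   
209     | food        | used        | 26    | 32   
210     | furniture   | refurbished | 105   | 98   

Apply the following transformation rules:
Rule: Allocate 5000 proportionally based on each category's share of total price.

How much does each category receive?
electronics: 572.17, food: 169.05, furniture: 1781.53, tools: 2477.24

Step 1: Calculate total price = 769
Step 2: Calculate each category's proportion:
  electronics: 88/769 = 11.44% → 572.17
  food: 26/769 = 3.38% → 169.05
  furniture: 274/769 = 35.63% → 1781.53
  tools: 381/769 = 49.54% → 2477.24
Step 3: Verify: sum of allocations ≈ 5000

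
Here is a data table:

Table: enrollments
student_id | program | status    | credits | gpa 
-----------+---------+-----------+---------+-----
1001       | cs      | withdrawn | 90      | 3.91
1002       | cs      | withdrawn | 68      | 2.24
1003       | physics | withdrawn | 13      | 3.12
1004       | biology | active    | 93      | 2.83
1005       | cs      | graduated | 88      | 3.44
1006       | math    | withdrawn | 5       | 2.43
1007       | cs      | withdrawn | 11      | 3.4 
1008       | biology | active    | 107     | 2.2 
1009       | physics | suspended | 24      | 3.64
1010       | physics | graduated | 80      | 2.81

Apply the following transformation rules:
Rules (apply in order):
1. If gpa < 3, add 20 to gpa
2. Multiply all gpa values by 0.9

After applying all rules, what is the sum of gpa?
117.02

Step 1: Apply Rule 1 - Add 20 to records with gpa < 3
  - 5 records affected: 12.51 + (5 × 20) = 112.51
  - Unaffected records: 17.51
  - Sum after Rule 1: 130.02
Step 2: Apply Rule 2 - Multiply all by 0.9
  - 130.02 × 0.9 = 117.02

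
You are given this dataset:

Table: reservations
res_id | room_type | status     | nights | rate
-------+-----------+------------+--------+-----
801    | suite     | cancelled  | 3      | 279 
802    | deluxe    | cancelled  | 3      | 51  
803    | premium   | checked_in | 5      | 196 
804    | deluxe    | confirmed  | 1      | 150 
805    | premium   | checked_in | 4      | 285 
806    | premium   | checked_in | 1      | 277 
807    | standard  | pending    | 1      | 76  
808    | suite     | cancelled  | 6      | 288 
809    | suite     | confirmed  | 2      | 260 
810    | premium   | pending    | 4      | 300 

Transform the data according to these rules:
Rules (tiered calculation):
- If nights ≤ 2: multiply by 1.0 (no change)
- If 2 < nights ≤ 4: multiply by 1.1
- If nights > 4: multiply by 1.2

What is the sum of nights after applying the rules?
33.6

Step 1: Tier 1 (nights ≤ 2): 4 records, sum = 5 × 1.0 = 5.0
Step 2: Tier 2 (2 < nights ≤ 4): 4 records, sum = 14 × 1.1 = 15.4
Step 3: Tier 3 (nights > 4): 2 records, sum = 11 × 1.2 = 13.2
Step 4: Final sum = 5.0 + 15.4 + 13.2 = 33.6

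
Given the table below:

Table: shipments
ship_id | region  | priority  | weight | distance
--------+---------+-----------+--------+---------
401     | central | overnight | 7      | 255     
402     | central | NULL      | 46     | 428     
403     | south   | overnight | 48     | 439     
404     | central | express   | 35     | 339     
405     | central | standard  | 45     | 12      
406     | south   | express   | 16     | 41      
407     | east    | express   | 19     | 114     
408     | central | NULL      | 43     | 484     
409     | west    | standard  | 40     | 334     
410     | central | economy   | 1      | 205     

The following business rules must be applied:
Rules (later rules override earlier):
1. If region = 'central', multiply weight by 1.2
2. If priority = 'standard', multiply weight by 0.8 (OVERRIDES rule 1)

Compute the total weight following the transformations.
309.4

Step 1: Rule 2 takes priority for records with priority = 'standard'
  - 2 records: 85 × 0.8 = 68.0
Step 2: Rule 1 applies to remaining records with region = 'central'
  - 5 records: 132 × 1.2 = 158.4
Step 3: Other records unchanged: 83
Step 4: Final sum = 68.0 + 158.4 + 83 = 309.4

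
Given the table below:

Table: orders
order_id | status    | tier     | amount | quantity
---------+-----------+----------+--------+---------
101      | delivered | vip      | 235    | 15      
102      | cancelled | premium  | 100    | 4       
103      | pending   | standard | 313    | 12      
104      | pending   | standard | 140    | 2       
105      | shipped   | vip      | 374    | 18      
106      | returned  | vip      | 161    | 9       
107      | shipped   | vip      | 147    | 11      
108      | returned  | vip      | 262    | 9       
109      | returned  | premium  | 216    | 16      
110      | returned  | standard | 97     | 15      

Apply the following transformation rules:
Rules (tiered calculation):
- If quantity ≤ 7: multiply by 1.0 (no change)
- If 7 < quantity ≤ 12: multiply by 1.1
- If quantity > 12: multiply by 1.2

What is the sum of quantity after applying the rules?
127.9

Step 1: Tier 1 (quantity ≤ 7): 2 records, sum = 6 × 1.0 = 6.0
Step 2: Tier 2 (7 < quantity ≤ 12): 4 records, sum = 41 × 1.1 = 45.1
Step 3: Tier 3 (quantity > 12): 4 records, sum = 64 × 1.2 = 76.8
Step 4: Final sum = 6.0 + 45.1 + 76.8 = 127.9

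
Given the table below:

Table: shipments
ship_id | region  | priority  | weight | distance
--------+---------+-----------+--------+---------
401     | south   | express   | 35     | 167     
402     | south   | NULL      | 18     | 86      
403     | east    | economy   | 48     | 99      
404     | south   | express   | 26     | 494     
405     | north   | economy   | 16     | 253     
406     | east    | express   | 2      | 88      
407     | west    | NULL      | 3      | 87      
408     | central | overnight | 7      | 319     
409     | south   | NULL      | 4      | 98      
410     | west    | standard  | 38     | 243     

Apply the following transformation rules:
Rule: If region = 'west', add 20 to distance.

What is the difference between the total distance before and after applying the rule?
40

Step 1: Original sum of distance = 1934
Step 2: 2 records have region = 'west'
Step 3: Each affected record changes by 20
Step 4: Total change = 2 × 20 = 40
Step 5: New sum = 1934 + 40 = 1974
Step 6: Difference = |1974 - 1934| = 40
        (Sum increased by 40)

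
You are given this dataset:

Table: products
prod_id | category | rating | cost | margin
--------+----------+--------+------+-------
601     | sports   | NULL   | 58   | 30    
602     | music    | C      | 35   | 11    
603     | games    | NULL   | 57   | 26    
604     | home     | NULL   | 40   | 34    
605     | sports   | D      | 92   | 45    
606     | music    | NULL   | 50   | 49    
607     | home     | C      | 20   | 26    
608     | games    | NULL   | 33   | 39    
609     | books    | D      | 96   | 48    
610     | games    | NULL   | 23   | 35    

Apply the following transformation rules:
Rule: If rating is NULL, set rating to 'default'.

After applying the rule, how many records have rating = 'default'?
6

Step 1: Count records where rating IS NULL
Step 2: Found 6 records with NULL rating
Step 3: These records will have rating set to 'default'
Step 4: Records already having rating = 'default': 0
Step 5: Answer: 6 + 0 = 6 records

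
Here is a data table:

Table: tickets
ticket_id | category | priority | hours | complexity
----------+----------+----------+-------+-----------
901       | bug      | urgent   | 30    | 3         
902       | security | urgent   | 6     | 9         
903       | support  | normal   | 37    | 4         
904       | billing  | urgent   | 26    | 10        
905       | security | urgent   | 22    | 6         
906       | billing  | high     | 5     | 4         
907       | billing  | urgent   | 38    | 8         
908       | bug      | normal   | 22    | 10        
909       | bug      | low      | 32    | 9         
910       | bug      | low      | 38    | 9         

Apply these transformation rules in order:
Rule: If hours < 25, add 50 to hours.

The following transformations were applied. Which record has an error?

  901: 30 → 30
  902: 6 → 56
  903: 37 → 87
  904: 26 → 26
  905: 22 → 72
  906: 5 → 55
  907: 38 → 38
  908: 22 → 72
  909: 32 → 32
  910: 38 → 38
Record 903 has an error. The correct transformed value should be 37, not 87.

Step 1: Check each record against the rule
Step 2: Record 903 has hours = 37
Step 3: Since 37 >= 25, the bonus should not have been applied
Step 4: Correct value = 37, but claimed value = 87
Conclusion: Record 903 has the error.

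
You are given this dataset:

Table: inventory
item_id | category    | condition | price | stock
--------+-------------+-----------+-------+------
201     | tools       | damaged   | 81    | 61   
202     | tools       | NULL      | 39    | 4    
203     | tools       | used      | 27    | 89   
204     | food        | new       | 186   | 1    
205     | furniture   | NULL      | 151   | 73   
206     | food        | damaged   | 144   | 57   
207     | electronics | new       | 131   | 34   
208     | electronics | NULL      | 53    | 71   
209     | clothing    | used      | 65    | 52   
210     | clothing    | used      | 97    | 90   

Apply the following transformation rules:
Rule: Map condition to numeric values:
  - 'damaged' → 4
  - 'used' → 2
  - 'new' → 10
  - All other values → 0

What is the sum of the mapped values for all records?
34

Step 1: Apply mapping to each record
Step 2: Count by status:
  'damaged': 2 records × 4 = 8
  'used': 3 records × 2 = 6
  'new': 2 records × 10 = 20
Step 3: Sum all mapped values = 34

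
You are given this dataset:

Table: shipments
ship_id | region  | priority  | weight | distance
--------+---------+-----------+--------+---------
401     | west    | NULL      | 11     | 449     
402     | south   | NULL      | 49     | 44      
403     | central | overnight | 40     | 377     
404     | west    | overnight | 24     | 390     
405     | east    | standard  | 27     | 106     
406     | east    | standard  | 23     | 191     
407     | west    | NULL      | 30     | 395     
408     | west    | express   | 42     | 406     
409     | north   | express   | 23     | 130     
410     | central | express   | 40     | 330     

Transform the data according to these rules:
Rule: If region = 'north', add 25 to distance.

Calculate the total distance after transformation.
2843

Step 1: Count records where region = 'north': 1
Step 2: Total bonus added: 1 × 25 = 25
Step 3: Original sum of distance: 2818
Step 4: Final sum = 2818 + 25 = 2843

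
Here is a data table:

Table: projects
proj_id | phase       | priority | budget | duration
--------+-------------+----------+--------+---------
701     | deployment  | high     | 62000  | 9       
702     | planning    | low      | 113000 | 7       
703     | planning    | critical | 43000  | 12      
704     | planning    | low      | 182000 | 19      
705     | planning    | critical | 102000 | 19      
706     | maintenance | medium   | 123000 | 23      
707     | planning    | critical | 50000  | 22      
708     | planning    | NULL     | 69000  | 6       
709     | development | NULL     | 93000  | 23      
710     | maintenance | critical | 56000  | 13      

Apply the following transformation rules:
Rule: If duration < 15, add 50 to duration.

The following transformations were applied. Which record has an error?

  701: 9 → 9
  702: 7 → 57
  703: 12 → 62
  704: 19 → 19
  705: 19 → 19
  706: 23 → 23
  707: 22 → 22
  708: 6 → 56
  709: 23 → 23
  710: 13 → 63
Record 701 has an error. The correct transformed value should be 59, not 9.

Step 1: Check each record against the rule
Step 2: Record 701 has duration = 9
Step 3: Since 9 < 15, the bonus should have been applied
Step 4: Correct value = 59, but claimed value = 9
Conclusion: Record 701 has the error.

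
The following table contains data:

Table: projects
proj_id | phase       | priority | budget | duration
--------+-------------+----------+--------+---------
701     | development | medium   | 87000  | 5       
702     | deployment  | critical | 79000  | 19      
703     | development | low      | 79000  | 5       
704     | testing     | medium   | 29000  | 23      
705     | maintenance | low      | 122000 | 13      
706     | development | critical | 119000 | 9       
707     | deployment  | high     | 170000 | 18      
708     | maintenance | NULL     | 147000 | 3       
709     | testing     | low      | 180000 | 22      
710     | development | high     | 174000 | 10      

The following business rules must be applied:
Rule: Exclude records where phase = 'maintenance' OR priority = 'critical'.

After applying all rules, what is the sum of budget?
719000

Step 1: Find records where phase = 'maintenance' OR priority = 'critical'
Step 2: 4 records match, summing to 467000
Step 3: Original sum: 1186000
Step 4: Remaining sum = 1186000 - 467000 = 719000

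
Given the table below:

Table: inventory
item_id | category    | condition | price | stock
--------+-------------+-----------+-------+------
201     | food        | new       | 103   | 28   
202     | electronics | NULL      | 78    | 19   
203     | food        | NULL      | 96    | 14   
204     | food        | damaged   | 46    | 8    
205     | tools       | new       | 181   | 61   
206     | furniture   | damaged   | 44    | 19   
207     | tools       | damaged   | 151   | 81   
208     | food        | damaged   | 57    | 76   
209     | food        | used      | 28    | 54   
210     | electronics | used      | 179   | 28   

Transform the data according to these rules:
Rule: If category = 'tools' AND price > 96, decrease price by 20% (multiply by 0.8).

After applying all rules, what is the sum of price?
896.6

Step 1: Find records where category = 'tools' AND price > 96
Step 2: 2 records match, summing to 332
Step 3: After multiplier: 332 × 0.8 = 265.6
Step 4: Unaffected records sum: 631
Step 5: Final sum = 265.6 + 631 = 896.6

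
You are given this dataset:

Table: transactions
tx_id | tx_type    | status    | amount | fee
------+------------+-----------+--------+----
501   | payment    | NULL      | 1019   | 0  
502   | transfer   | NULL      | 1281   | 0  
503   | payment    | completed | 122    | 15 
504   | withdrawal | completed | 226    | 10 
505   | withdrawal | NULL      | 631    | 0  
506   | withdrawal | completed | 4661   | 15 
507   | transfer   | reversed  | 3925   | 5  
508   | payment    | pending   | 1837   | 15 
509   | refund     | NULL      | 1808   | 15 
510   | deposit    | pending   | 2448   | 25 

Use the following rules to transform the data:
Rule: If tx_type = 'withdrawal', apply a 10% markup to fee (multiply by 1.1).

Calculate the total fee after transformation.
102.5

Step 1: Records with tx_type = 'withdrawal' have total fee = 25
Step 2: Apply multiplier: 25 × 1.1 = 27.5
Step 3: Other records total: 75
Step 4: Final sum = 27.5 + 75 = 102.5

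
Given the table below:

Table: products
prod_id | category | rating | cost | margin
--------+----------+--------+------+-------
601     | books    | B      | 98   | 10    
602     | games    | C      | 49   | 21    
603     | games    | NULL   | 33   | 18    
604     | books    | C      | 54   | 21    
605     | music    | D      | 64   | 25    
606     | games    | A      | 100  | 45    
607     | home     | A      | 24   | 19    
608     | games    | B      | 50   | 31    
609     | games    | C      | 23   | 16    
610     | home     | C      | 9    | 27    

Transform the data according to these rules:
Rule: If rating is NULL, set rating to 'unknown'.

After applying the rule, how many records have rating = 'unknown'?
1

Step 1: Count records where rating IS NULL
Step 2: Found 1 records with NULL rating
Step 3: These records will have rating set to 'unknown'
Step 4: Records already having rating = 'unknown': 0
Step 5: Answer: 1 + 0 = 1 records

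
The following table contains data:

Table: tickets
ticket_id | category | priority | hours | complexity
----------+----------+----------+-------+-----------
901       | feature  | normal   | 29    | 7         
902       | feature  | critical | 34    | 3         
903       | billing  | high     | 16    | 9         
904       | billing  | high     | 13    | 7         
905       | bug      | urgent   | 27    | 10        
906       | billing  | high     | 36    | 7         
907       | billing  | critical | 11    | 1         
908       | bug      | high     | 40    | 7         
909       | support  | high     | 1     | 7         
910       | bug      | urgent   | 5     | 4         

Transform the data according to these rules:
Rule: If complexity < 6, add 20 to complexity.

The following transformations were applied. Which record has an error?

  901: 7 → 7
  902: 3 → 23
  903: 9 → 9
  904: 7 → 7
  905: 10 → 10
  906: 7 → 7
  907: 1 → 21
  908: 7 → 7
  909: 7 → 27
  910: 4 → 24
Record 909 has an error. The correct transformed value should be 7, not 27.

Step 1: Check each record against the rule
Step 2: Record 909 has complexity = 7
Step 3: Since 7 >= 6, the bonus should not have been applied
Step 4: Correct value = 7, but claimed value = 27
Conclusion: Record 909 has the error.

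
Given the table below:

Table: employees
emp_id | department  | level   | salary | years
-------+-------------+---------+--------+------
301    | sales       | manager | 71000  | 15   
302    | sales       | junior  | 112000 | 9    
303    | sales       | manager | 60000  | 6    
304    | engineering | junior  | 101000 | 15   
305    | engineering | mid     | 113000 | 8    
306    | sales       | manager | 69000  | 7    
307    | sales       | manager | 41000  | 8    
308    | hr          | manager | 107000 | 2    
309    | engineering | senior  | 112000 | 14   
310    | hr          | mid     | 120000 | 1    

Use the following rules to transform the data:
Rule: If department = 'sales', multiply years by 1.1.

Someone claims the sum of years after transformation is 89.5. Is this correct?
Yes, the result is correct.

Step 1: Calculate the correct sum after transformation
Step 2: Apply multiplier 1.1 to records where department = 'sales'
Step 3: Correct result = 89.5
Step 4: Claimed result = 89.5
Step 5: 89.5 = 89.5 ✓
Conclusion: The claimed result is correct.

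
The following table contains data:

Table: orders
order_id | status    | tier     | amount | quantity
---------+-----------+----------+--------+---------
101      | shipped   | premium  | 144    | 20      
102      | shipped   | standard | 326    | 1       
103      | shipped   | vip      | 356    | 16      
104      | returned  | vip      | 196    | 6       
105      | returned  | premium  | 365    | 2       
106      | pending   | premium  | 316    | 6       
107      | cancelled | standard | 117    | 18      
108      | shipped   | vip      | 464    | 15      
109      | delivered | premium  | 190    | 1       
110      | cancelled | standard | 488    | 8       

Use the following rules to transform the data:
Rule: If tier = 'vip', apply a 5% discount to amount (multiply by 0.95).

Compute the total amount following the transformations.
2911.2

Step 1: Records with tier = 'vip' have total amount = 1016
Step 2: Apply multiplier: 1016 × 0.95 = 965.2
Step 3: Other records total: 1946
Step 4: Final sum = 965.2 + 1946 = 2911.2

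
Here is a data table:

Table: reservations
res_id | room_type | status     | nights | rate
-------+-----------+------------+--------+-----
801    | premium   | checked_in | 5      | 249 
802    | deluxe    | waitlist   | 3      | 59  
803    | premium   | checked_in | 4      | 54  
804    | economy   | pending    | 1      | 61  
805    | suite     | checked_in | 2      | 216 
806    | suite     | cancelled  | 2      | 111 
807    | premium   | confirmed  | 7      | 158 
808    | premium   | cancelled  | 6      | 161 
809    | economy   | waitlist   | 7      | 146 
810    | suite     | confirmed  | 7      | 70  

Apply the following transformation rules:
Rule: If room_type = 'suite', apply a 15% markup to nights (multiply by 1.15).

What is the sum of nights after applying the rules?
45.65

Step 1: Records with room_type = 'suite' have total nights = 11
Step 2: Apply multiplier: 11 × 1.15 = 12.65
Step 3: Other records total: 33
Step 4: Final sum = 12.65 + 33 = 45.65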